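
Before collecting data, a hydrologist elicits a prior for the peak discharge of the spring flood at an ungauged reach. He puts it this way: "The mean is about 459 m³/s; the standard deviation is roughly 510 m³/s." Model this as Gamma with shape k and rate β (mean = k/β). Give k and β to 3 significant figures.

k ≈ 0.81, β ≈ 0.00176

For Gamma(k, rate β): mean = k/β, variance = k/β², so CV = 1/√k.
CV = SD/mean = 510/459 = 1.111, hence k = 1/CV² = 0.81.
Then β = k/mean = 0.81/459 = 0.00176.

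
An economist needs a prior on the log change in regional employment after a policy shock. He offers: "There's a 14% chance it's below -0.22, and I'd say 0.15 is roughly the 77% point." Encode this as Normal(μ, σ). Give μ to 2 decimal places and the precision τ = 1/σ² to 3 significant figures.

μ = -0.00, τ = 24.2

The p-quantile of Normal(μ,σ) is μ + z_p·σ, with z_{0.14} = -1.08 and z_{0.77} = 0.7388.
Eliminate σ: μ = (z₂·x₁ − z₁·x₂)/(z₂ − z₁) = (0.7388·-0.22 − (-1.08)·0.15)/1.819 = -0.00.
Then σ = (x₂ − x₁)/(z₂ − z₁) = (0.15 − -0.22)/1.819 = 0.20.
Precision τ = 1/σ² = 1/0.2034² = 24.2.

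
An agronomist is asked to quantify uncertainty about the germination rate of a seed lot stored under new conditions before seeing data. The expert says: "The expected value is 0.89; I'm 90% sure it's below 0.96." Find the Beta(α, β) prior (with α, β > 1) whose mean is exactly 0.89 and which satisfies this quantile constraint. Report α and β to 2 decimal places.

α ≈ 21.99, β ≈ 2.72

With mean 0.89 fixed, write α = 0.89s, β = 0.11s where s = α+β.
Need P(θ < 0.96) = 0.9 under Beta(0.89s, 0.11s). Normal approximation: (q−m)/√(m(1−m)/s) ≈ z_{0.9} = 1.28, so s ≈ 0.89·0.11·(1.28)²/(0.96−0.89)² = 32.8.
At s = 32.8: P(θ<0.96) ≈ 0.937. Adjusting to match 0.9 gives s ≈ 24.71.
So α = 0.89·24.71 ≈ 21.99, β = 0.11·24.71 ≈ 2.72.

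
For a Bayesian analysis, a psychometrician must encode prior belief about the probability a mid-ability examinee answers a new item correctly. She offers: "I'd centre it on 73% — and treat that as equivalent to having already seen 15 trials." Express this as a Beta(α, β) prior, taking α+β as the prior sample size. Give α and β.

Under the effective-sample-size interpretation, Beta(α, β) has prior mean α/(α+β) and prior sample size α+β.
So α+β = 15 and α/(α+β) = 0.73, giving α = 0.73·15 = 10.95 and β = 15 − 10.95 = 4.05.

α = 10.95, β = 4.05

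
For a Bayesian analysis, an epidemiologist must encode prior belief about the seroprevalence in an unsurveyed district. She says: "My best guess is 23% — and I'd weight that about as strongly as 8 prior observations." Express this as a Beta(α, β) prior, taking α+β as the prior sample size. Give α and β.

Under the effective-sample-size interpretation, Beta(α, β) has prior mean α/(α+β) and prior sample size α+β.
So α+β = 8 and α/(α+β) = 0.23, giving α = 0.23·8 = 1.84 and β = 8 − 1.84 = 6.16.

α = 1.84, β = 6.16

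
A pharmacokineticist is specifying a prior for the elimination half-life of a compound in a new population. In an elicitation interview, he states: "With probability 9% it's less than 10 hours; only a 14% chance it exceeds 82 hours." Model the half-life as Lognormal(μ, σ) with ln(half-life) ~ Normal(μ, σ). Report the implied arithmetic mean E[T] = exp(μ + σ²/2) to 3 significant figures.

E[T] ≈ 46.8 hours

If T ~ Lognormal(μ,σ) then ln T ~ Normal(μ,σ), so the p-quantile of ln T is μ + z_p·σ.
ln(10) = 2.303 and ln(82) = 4.407; z_{0.09} = -1.341, z_{0.86} = 1.08.
σ = (4.407 − 2.303)/(1.08 − (-1.341)) = 0.869.
μ = 2.303 − (-1.341)·0.869 = 3.468.
E[T] = exp(μ + σ²/2) = exp(3.468 + 0.3777) = 46.8 hours.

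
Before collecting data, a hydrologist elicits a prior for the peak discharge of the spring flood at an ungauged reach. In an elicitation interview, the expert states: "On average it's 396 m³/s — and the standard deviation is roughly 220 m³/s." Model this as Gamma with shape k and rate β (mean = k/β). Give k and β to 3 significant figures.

k ≈ 3.24, β ≈ 0.00818

For Gamma(k, rate β): mean = k/β, variance = k/β², so CV = 1/√k.
CV = SD/mean = 220/396 = 0.5556, hence k = 1/CV² = 3.24.
Then β = k/mean = 3.24/396 = 0.00818.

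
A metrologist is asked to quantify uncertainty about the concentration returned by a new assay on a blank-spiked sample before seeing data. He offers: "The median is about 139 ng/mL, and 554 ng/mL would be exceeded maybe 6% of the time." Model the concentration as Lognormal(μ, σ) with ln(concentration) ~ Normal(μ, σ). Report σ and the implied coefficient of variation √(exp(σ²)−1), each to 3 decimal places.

σ ≈ 0.889, CV ≈ 1.098

If T ~ Lognormal(μ,σ) then ln T ~ Normal(μ,σ), so the p-quantile of ln T is μ + z_p·σ.
ln(139) = 4.934 and ln(554) = 6.317; z_{0.5} = 0, z_{0.94} = 1.555.
σ = (6.317 − 4.934)/(1.555 − (0)) = 0.889.
μ = 4.934 − (0)·0.889 = 4.934.
CV = √(exp(σ²)−1) = √(exp(0.7909)−1) = 1.098.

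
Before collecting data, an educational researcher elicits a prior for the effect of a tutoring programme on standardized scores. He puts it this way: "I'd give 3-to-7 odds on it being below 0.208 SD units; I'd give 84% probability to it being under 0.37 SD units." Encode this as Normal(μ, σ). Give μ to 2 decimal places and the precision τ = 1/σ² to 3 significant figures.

The p-quantile of Normal(μ,σ) is μ + z_p·σ, with z_{0.3} = -0.5244 and z_{0.84} = 0.9945.
Eliminate σ: μ = (z₂·x₁ − z₁·x₂)/(z₂ − z₁) = (0.9945·0.208 − (-0.5244)·0.37)/1.519 = 0.26.
Then σ = (x₂ − x₁)/(z₂ − z₁) = (0.37 − 0.208)/1.519 = 0.11.
Precision τ = 1/σ² = 1/0.1067² = 87.9.

μ = 0.26, τ = 87.9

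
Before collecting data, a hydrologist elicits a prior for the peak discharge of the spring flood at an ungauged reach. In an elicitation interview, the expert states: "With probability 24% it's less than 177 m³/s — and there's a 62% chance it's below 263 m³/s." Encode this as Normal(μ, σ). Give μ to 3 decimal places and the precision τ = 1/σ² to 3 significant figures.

μ = 237.035, τ = 0.000138

The p-quantile of Normal(μ,σ) is μ + z_p·σ, with z_{0.24} = -0.7063 and z_{0.62} = 0.3055.
Eliminate σ: μ = (z₂·x₁ − z₁·x₂)/(z₂ − z₁) = (0.3055·177 − (-0.7063)·263)/1.012 = 237.035.
Then σ = (x₂ − x₁)/(z₂ − z₁) = (263 − 177)/1.012 = 84.998.
Precision τ = 1/σ² = 1/85² = 0.000138.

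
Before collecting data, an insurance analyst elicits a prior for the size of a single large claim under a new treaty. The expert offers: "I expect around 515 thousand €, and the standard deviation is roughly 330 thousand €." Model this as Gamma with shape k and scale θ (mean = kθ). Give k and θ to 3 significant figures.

For Gamma(k, scale θ): mean = kθ, variance = kθ², so CV = 1/√k.
CV = SD/mean = 330/515 = 0.6408, hence k = 1/CV² = 2.44.
Then θ = mean/k = 515/2.44 = 211.

k ≈ 2.44, θ ≈ 211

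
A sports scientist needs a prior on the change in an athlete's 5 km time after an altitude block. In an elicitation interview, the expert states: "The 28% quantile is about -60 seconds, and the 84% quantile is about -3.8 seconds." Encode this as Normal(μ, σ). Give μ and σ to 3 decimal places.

The p-quantile of Normal(μ,σ) is μ + z_p·σ, with z_{0.28} = -0.5828 and z_{0.84} = 0.9945.
Eliminate σ: μ = (z₂·x₁ − z₁·x₂)/(z₂ − z₁) = (0.9945·-60 − (-0.5828)·-3.8)/1.577 = -39.233.
Then σ = (x₂ − x₁)/(z₂ − z₁) = (-3.8 − -60)/1.577 = 35.631.

μ = -39.233, σ = 35.631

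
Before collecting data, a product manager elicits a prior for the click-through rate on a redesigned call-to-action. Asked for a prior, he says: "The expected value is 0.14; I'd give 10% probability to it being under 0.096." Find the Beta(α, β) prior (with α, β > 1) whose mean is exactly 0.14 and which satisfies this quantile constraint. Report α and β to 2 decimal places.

α ≈ 13.04, β ≈ 80.10

With mean 0.14 fixed, write α = 0.14s, β = 0.86s where s = α+β.
Need P(θ < 0.096) = 0.1 under Beta(0.14s, 0.86s). Normal approximation: (q−m)/√(m(1−m)/s) ≈ z_{0.1} = -1.28, so s ≈ 0.14·0.86·(-1.28)²/(0.096−0.14)² = 102.1.
At s = 102.1: P(θ<0.096) ≈ 0.089. Adjusting to match 0.1 gives s ≈ 93.14.
So α = 0.14·93.14 ≈ 13.04, β = 0.86·93.14 ≈ 80.10.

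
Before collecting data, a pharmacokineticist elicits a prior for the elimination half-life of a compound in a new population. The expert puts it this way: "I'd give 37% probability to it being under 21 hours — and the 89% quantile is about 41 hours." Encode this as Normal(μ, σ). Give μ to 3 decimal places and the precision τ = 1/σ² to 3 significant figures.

μ = 25.259, τ = 0.00607

The p-quantile of Normal(μ,σ) is μ + z_p·σ, with z_{0.37} = -0.3319 and z_{0.89} = 1.227.
Eliminate σ: μ = (z₂·x₁ − z₁·x₂)/(z₂ − z₁) = (1.227·21 − (-0.3319)·41)/1.558 = 25.259.
Then σ = (x₂ − x₁)/(z₂ − z₁) = (41 − 21)/1.558 = 12.834.
Precision τ = 1/σ² = 1/12.83² = 0.00607.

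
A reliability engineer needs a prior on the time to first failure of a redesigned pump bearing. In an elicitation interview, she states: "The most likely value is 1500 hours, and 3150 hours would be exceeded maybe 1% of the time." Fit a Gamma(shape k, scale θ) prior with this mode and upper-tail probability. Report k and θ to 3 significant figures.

k ≈ 9.84, θ ≈ 170

Gamma(k,θ) with k>1 has mode (k−1)θ, so θ = 1500/(k−1).
Need P(X < 3150) = 0.99 with θ tied to k this way. Start at k = 2, θ = 1500: P(X<3150) ≈ 0.620.
Too low — raise k to concentrate. Iterating converges to k ≈ 9.84.
Then θ = 1500/(9.84−1) ≈ 170.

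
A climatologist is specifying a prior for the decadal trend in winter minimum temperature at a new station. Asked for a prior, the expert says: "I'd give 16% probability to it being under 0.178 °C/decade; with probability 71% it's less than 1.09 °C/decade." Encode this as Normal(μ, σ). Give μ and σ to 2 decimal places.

μ = 0.76, σ = 0.59

The p-quantile of Normal(μ,σ) is μ + z_p·σ, with z_{0.16} = -0.9945 and z_{0.71} = 0.5534.
Eliminate σ: μ = (z₂·x₁ − z₁·x₂)/(z₂ − z₁) = (0.5534·0.178 − (-0.9945)·1.09)/1.548 = 0.76.
Then σ = (x₂ − x₁)/(z₂ − z₁) = (1.09 − 0.178)/1.548 = 0.59.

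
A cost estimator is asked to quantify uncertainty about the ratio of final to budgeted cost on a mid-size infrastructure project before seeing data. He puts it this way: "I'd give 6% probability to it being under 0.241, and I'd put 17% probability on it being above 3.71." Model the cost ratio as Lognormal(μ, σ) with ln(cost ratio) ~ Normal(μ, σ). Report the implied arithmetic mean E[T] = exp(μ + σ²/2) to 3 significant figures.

E[T] ≈ 2.38

If T ~ Lognormal(μ,σ) then ln T ~ Normal(μ,σ), so the p-quantile of ln T is μ + z_p·σ.
ln(0.241) = -1.423 and ln(3.71) = 1.311; z_{0.06} = -1.555, z_{0.83} = 0.9542.
σ = (1.311 − -1.423)/(0.9542 − (-1.555)) = 1.090.
μ = -1.423 − (-1.555)·1.090 = 0.271.
E[T] = exp(μ + σ²/2) = exp(0.271 + 0.5937) = 2.38.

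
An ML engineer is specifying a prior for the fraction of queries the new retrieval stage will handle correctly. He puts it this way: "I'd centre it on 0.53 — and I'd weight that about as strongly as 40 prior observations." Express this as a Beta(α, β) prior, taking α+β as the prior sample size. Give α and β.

α = 21.2, β = 18.8

Under the effective-sample-size interpretation, Beta(α, β) has prior mean α/(α+β) and prior sample size α+β.
So α+β = 40 and α/(α+β) = 0.53, giving α = 0.53·40 = 21.2 and β = 40 − 21.2 = 18.8.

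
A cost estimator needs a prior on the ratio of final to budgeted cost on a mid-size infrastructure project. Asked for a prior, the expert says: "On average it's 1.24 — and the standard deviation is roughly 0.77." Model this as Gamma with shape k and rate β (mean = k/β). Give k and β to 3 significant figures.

k ≈ 2.59, β ≈ 2.09

For Gamma(k, rate β): mean = k/β, variance = k/β², so CV = 1/√k.
CV = SD/mean = 0.77/1.24 = 0.621, hence k = 1/CV² = 2.59.
Then β = k/mean = 2.59/1.24 = 2.09.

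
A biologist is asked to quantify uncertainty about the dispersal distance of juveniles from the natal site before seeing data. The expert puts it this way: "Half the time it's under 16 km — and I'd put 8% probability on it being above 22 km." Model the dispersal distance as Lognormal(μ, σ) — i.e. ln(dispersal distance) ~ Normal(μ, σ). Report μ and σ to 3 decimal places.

If T ~ Lognormal(μ,σ) then ln T ~ Normal(μ,σ), so the p-quantile of ln T is μ + z_p·σ.
ln(16) = 2.773 and ln(22) = 3.091; z_{0.5} = 0, z_{0.92} = 1.405.
σ = (3.091 − 2.773)/(1.405 − (0)) = 0.227.
μ = 2.773 − (0)·0.227 = 2.773.

μ ≈ 2.773, σ ≈ 0.227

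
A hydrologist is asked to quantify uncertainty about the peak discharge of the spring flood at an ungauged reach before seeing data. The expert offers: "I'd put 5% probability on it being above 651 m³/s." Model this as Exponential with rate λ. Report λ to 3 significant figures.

λ ≈ 0.0046

P(T > 651.0) = e^(−λ·651.0) = 0.05, so λ = −ln(0.05)/651.0 = 0.0046.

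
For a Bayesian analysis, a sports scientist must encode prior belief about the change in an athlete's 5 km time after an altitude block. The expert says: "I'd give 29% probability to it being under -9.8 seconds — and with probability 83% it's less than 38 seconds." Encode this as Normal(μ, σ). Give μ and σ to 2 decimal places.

μ = 7.75, σ = 31.71

For Normal(μ,σ), the p-quantile is μ + z_p·σ. Here z_{0.29} = -0.5534, z_{0.83} = 0.9542.
So -9.8 = μ − 0.5534σ and 38 = μ + 0.9542σ.
Subtracting: σ = (38 − -9.8)/(0.9542 − (-0.5534)) = 31.71.
Then μ = -9.8 − (-0.5534)·31.71 = 7.75.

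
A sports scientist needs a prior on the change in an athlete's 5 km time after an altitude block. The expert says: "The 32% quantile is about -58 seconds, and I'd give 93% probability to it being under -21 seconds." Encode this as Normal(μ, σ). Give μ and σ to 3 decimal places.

μ = -49.096, σ = 19.038

For Normal(μ,σ), the p-quantile is μ + z_p·σ. Here z_{0.32} = -0.4677, z_{0.93} = 1.476.
So -58 = μ − 0.4677σ and -21 = μ + 1.476σ.
Subtracting: σ = (-21 − -58)/(1.476 − (-0.4677)) = 19.038.
Then μ = -58 − (-0.4677)·19.038 = -49.096.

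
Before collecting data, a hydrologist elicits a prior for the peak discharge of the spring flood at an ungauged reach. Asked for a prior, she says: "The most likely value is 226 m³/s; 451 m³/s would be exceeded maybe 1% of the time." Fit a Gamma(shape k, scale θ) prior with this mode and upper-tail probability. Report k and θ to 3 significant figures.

k ≈ 11.3, θ ≈ 22

Gamma(k,θ) with k>1 has mode (k−1)θ, so θ = 226/(k−1).
Need P(X < 451) = 0.99 with θ tied to k this way. Start at k = 2, θ = 226: P(X<451) ≈ 0.593.
Too low — raise k to concentrate. Iterating converges to k ≈ 11.3.
Then θ = 226/(11.3−1) ≈ 22.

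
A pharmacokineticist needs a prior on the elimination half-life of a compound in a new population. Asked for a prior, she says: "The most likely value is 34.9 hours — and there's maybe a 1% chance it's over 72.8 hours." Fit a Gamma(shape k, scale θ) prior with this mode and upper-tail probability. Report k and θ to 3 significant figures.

Gamma(k,θ) with k>1 has mode (k−1)θ, so θ = 34.9/(k−1).
Need P(X < 72.8) = 0.99 with θ tied to k this way. Start at k = 2, θ = 34.9: P(X<72.8) ≈ 0.617.
Too low — raise k to concentrate. Iterating converges to k ≈ 10.
Then θ = 34.9/(10−1) ≈ 3.87.

k ≈ 10, θ ≈ 3.87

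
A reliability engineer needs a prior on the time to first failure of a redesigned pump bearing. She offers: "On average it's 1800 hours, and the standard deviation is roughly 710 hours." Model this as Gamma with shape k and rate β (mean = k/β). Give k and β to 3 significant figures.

k ≈ 6.43, β ≈ 0.00357

For Gamma(k, rate β): mean = k/β, variance = k/β², so CV = 1/√k.
CV = SD/mean = 710/1800 = 0.3944, hence k = 1/CV² = 6.43.
Then β = k/mean = 6.43/1800 = 0.00357.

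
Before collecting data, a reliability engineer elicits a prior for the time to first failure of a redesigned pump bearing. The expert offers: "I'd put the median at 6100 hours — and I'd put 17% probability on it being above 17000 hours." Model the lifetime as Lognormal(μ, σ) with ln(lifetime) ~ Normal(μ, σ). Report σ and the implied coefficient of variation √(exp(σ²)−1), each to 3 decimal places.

If T ~ Lognormal(μ,σ) then ln T ~ Normal(μ,σ), so the p-quantile of ln T is μ + z_p·σ.
ln(6100) = 8.716 and ln(17000) = 9.741; z_{0.5} = 0, z_{0.83} = 0.9542.
σ = (9.741 − 8.716)/(0.9542 − (0)) = 1.074.
μ = 8.716 − (0)·1.074 = 8.716.
CV = √(exp(σ²)−1) = √(exp(1.1538)−1) = 1.473.

σ ≈ 1.074, CV ≈ 1.473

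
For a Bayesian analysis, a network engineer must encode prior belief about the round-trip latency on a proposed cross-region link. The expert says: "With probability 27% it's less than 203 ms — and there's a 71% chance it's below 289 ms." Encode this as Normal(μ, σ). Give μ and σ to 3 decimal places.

For Normal(μ,σ), the p-quantile is μ + z_p·σ. Here z_{0.27} = -0.6128, z_{0.71} = 0.5534.
So 203 = μ − 0.6128σ and 289 = μ + 0.5534σ.
Subtracting: σ = (289 − 203)/(0.5534 − (-0.6128)) = 73.744.
Then μ = 203 − (-0.6128)·73.744 = 248.191.

μ = 248.191, σ = 73.744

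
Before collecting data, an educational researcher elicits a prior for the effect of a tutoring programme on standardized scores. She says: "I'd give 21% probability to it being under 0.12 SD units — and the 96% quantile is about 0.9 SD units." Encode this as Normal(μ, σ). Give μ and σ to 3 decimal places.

The p-quantile of Normal(μ,σ) is μ + z_p·σ, with z_{0.21} = -0.8064 and z_{0.96} = 1.751.
Eliminate σ: μ = (z₂·x₁ − z₁·x₂)/(z₂ − z₁) = (1.751·0.12 − (-0.8064)·0.9)/2.557 = 0.366.
Then σ = (x₂ − x₁)/(z₂ − z₁) = (0.9 − 0.12)/2.557 = 0.305.

μ = 0.366, σ = 0.305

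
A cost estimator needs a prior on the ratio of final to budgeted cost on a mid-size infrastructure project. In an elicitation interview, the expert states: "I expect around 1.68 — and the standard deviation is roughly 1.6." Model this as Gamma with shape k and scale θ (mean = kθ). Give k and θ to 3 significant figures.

k ≈ 1.1, θ ≈ 1.52

For Gamma(k, scale θ): mean = kθ, variance = kθ², so CV = 1/√k.
CV = SD/mean = 1.6/1.68 = 0.9524, hence k = 1/CV² = 1.1.
Then θ = mean/k = 1.68/1.1 = 1.52.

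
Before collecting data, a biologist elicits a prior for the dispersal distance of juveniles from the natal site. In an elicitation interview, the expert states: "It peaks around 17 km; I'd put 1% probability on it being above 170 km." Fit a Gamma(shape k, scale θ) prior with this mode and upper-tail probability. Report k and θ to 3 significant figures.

k ≈ 1.58, θ ≈ 29.1

Gamma(k,θ) with k>1 has mode (k−1)θ, so θ = 17/(k−1).
Need P(X < 170) = 0.99 with θ tied to k this way. Start at k = 2, θ = 17: P(X<170) ≈ 1.000.
Too high — lower k to spread out. Iterating converges to k ≈ 1.58.
Then θ = 17/(1.58−1) ≈ 29.1.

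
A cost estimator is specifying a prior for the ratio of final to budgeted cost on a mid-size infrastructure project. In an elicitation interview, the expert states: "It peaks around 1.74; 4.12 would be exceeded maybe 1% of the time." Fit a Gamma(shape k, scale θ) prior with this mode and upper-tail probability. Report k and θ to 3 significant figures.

k ≈ 7.39, θ ≈ 0.272

Gamma(k,θ) with k>1 has mode (k−1)θ, so θ = 1.74/(k−1).
Need P(X < 4.12) = 0.99 with θ tied to k this way. Start at k = 2, θ = 1.74: P(X<4.12) ≈ 0.684.
Too low — raise k to concentrate. Iterating converges to k ≈ 7.39.
Then θ = 1.74/(7.39−1) ≈ 0.272.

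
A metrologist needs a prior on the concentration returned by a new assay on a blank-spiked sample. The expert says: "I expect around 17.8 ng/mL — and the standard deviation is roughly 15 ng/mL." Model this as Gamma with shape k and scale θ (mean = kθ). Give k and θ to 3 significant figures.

For Gamma(k, scale θ): mean = kθ, variance = kθ², so CV = 1/√k.
CV = SD/mean = 15/17.8 = 0.8427, hence k = 1/CV² = 1.41.
Then θ = mean/k = 17.8/1.41 = 12.6.

k ≈ 1.41, θ ≈ 12.6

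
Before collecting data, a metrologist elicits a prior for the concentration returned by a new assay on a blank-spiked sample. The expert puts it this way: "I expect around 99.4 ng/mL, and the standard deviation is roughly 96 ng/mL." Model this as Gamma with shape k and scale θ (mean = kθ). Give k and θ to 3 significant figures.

For Gamma(k, scale θ): mean = kθ, variance = kθ², so CV = 1/√k.
CV = SD/mean = 96/99.4 = 0.9658, hence k = 1/CV² = 1.07.
Then θ = mean/k = 99.4/1.07 = 92.7.

k ≈ 1.07, θ ≈ 92.7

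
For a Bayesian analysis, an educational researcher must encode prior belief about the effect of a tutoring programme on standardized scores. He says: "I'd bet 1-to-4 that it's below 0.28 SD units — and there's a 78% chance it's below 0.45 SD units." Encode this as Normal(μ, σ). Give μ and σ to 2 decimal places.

The p-quantile of Normal(μ,σ) is μ + z_p·σ, with z_{0.2} = -0.8416 and z_{0.78} = 0.7722.
Eliminate σ: μ = (z₂·x₁ − z₁·x₂)/(z₂ − z₁) = (0.7722·0.28 − (-0.8416)·0.45)/1.614 = 0.37.
Then σ = (x₂ − x₁)/(z₂ − z₁) = (0.45 − 0.28)/1.614 = 0.11.

μ = 0.37, σ = 0.11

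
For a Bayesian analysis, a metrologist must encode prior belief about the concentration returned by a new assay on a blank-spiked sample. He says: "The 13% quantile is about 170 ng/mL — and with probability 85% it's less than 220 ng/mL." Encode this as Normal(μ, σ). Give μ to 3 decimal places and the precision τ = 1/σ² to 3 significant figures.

μ = 196.040, τ = 0.00187

The p-quantile of Normal(μ,σ) is μ + z_p·σ, with z_{0.13} = -1.126 and z_{0.85} = 1.036.
Eliminate σ: μ = (z₂·x₁ − z₁·x₂)/(z₂ − z₁) = (1.036·170 − (-1.126)·220)/2.163 = 196.040.
Then σ = (x₂ − x₁)/(z₂ − z₁) = (220 − 170)/2.163 = 23.118.
Precision τ = 1/σ² = 1/23.12² = 0.00187.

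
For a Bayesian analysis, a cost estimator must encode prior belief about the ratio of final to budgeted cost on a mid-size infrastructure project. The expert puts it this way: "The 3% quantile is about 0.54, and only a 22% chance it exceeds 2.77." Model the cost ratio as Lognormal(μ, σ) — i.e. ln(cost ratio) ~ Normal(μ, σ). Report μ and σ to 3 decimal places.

μ ≈ 0.543, σ ≈ 0.616

If T ~ Lognormal(μ,σ) then ln T ~ Normal(μ,σ), so the p-quantile of ln T is μ + z_p·σ.
ln(0.54) = -0.6162 and ln(2.77) = 1.019; z_{0.03} = -1.881, z_{0.78} = 0.7722.
σ = (1.019 − -0.6162)/(0.7722 − (-1.881)) = 0.616.
μ = -0.6162 − (-1.881)·0.616 = 0.543.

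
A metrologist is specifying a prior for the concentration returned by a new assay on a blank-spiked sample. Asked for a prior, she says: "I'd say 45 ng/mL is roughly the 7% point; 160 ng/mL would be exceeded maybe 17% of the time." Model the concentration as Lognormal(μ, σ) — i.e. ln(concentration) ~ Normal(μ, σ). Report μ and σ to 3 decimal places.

μ ≈ 4.577, σ ≈ 0.522

If T ~ Lognormal(μ,σ) then ln T ~ Normal(μ,σ), so the p-quantile of ln T is μ + z_p·σ.
ln(45) = 3.807 and ln(160) = 5.075; z_{0.07} = -1.476, z_{0.83} = 0.9542.
σ = (5.075 − 3.807)/(0.9542 − (-1.476)) = 0.522.
μ = 3.807 − (-1.476)·0.522 = 4.577.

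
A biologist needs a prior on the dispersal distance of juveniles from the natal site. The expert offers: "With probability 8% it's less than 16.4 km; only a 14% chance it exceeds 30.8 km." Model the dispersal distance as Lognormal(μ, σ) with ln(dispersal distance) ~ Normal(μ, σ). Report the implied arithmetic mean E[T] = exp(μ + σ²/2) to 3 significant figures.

If T ~ Lognormal(μ,σ) then ln T ~ Normal(μ,σ), so the p-quantile of ln T is μ + z_p·σ.
ln(16.4) = 2.797 and ln(30.8) = 3.428; z_{0.08} = -1.405, z_{0.86} = 1.08.
σ = (3.428 − 2.797)/(1.08 − (-1.405)) = 0.254.
μ = 2.797 − (-1.405)·0.254 = 3.154.
E[T] = exp(μ + σ²/2) = exp(3.154 + 0.0322) = 24.2 km.

E[T] ≈ 24.2 km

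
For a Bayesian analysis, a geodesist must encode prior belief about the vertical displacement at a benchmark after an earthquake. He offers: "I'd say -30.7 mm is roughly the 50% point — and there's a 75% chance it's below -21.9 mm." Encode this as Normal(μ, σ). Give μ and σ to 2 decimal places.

μ = -30.70, σ = 13.05

For Normal(μ,σ), the p-quantile is μ + z_p·σ. Here z_{0.5} = 0, z_{0.75} = 0.6745.
So -30.7 = μ + 0σ and -21.9 = μ + 0.6745σ.
Subtracting: σ = (-21.9 − -30.7)/(0.6745 − (0)) = 13.05.
Then μ = -30.7 − (0)·13.05 = -30.70.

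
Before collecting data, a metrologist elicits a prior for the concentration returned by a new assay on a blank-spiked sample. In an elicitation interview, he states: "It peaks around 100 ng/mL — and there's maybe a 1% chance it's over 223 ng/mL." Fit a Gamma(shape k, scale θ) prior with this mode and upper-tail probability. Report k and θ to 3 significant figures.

k ≈ 8.48, θ ≈ 13.4

Gamma(k,θ) with k>1 has mode (k−1)θ, so θ = 100/(k−1).
Need P(X < 223) = 0.99 with θ tied to k this way. Start at k = 2, θ = 100: P(X<223) ≈ 0.653.
Too low — raise k to concentrate. Iterating converges to k ≈ 8.48.
Then θ = 100/(8.48−1) ≈ 13.4.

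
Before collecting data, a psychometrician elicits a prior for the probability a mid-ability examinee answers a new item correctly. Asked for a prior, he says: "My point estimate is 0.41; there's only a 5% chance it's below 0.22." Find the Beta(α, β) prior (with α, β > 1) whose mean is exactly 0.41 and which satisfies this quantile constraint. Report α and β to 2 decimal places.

α ≈ 6.56, β ≈ 9.44

With mean 0.41 fixed, write α = 0.41s, β = 0.59s where s = α+β.
Need P(θ < 0.22) = 0.05 under Beta(0.41s, 0.59s). Normal approximation: (q−m)/√(m(1−m)/s) ≈ z_{0.05} = -1.64, so s ≈ 0.41·0.59·(-1.64)²/(0.22−0.41)² = 18.1.
At s = 18.1: P(θ<0.22) ≈ 0.039. Adjusting to match 0.05 gives s ≈ 15.99.
So α = 0.41·15.99 ≈ 6.56, β = 0.59·15.99 ≈ 9.44.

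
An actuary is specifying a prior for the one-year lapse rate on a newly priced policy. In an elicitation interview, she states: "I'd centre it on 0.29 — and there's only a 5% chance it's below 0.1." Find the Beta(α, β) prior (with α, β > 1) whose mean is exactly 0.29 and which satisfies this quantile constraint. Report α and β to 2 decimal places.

With mean 0.29 fixed, write α = 0.29s, β = 0.71s where s = α+β.
Need P(θ < 0.1) = 0.05 under Beta(0.29s, 0.71s). Normal approximation: (q−m)/√(m(1−m)/s) ≈ z_{0.05} = -1.64, so s ≈ 0.29·0.71·(-1.64)²/(0.1−0.29)² = 15.4.
At s = 15.4: P(θ<0.1) ≈ 0.025. Adjusting to match 0.05 gives s ≈ 11.25.
So α = 0.29·11.25 ≈ 3.26, β = 0.71·11.25 ≈ 7.99.

α ≈ 3.26, β ≈ 7.99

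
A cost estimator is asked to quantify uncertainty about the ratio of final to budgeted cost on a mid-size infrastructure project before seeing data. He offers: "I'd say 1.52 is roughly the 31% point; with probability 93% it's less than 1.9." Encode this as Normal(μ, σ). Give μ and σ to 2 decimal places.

μ = 1.62, σ = 0.19

For Normal(μ,σ), the p-quantile is μ + z_p·σ. Here z_{0.31} = -0.4959, z_{0.93} = 1.476.
So 1.52 = μ − 0.4959σ and 1.9 = μ + 1.476σ.
Subtracting: σ = (1.9 − 1.52)/(1.476 − (-0.4959)) = 0.19.
Then μ = 1.52 − (-0.4959)·0.19 = 1.62.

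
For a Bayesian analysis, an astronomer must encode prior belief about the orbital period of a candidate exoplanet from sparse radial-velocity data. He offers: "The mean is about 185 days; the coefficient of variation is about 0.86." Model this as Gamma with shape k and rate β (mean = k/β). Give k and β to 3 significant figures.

k ≈ 1.35, β ≈ 0.00731

For Gamma(k, rate β): mean = k/β, variance = k/β², so CV = 1/√k.
CV = 0.86, hence k = 1/CV² = 1.35.
Then β = k/mean = 1.35/185 = 0.00731.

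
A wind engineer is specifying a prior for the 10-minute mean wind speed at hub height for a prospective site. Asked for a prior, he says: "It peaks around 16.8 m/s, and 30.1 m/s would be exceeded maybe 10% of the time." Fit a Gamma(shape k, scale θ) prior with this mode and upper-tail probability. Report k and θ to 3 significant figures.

Gamma(k,θ) with k>1 has mode (k−1)θ, so θ = 16.8/(k−1).
Need P(X < 30.1) = 0.9 with θ tied to k this way. Start at k = 2, θ = 16.8: P(X<30.1) ≈ 0.535.
Too low — raise k to concentrate. Iterating converges to k ≈ 6.6.
Then θ = 16.8/(6.6−1) ≈ 3.

k ≈ 6.6, θ ≈ 3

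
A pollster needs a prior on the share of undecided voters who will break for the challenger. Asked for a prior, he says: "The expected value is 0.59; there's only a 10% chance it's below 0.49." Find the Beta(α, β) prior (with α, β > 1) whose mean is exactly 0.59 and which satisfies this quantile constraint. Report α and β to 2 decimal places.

With mean 0.59 fixed, write α = 0.59s, β = 0.41s where s = α+β.
Need P(θ < 0.49) = 0.1 under Beta(0.59s, 0.41s). Normal approximation: (q−m)/√(m(1−m)/s) ≈ z_{0.1} = -1.28, so s ≈ 0.59·0.41·(-1.28)²/(0.49−0.59)² = 39.7.
At s = 39.7: P(θ<0.49) ≈ 0.101. Adjusting to match 0.1 gives s ≈ 40.16.
So α = 0.59·40.16 ≈ 23.69, β = 0.41·40.16 ≈ 16.47.

α ≈ 23.69, β ≈ 16.47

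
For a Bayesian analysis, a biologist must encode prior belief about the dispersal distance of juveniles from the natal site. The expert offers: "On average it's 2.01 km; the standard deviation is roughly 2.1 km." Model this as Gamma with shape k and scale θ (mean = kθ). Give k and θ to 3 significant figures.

For Gamma(k, scale θ): mean = kθ, variance = kθ², so CV = 1/√k.
CV = SD/mean = 2.1/2.01 = 1.045, hence k = 1/CV² = 0.916.
Then θ = mean/k = 2.01/0.916 = 2.19.

k ≈ 0.916, θ ≈ 2.19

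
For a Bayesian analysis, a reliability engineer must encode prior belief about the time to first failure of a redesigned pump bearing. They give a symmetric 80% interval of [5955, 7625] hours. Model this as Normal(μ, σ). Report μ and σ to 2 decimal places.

A symmetric 80% interval runs μ ± z·σ with z = 1.282.
Half-width = 835, so σ = 835/1.282 = 651.55.
μ is the interval midpoint, 6790.00.

μ = 6790.00, σ = 651.55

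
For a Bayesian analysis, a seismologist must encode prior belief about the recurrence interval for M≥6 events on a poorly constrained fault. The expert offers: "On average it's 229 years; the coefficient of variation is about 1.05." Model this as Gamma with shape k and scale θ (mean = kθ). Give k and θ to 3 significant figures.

For Gamma(k, scale θ): mean = kθ, variance = kθ², so CV = 1/√k.
CV = 1.05, hence k = 1/CV² = 0.907.
Then θ = mean/k = 229/0.907 = 252.

k ≈ 0.907, θ ≈ 252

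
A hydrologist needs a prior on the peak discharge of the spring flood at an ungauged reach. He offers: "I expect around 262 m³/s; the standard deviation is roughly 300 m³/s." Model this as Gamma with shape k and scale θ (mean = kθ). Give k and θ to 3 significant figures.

For Gamma(k, scale θ): mean = kθ, variance = kθ², so CV = 1/√k.
CV = SD/mean = 300/262 = 1.145, hence k = 1/CV² = 0.763.
Then θ = mean/k = 262/0.763 = 344.

k ≈ 0.763, θ ≈ 344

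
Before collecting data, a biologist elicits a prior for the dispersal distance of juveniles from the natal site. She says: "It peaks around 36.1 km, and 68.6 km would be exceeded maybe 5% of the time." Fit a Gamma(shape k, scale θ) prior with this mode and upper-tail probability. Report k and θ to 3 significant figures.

Gamma(k,θ) with k>1 has mode (k−1)θ, so θ = 36.1/(k−1).
Need P(X < 68.6) = 0.95 with θ tied to k this way. Start at k = 2, θ = 36.1: P(X<68.6) ≈ 0.566.
Too low — raise k to concentrate. Iterating converges to k ≈ 7.74.
Then θ = 36.1/(7.74−1) ≈ 5.35.

k ≈ 7.74, θ ≈ 5.35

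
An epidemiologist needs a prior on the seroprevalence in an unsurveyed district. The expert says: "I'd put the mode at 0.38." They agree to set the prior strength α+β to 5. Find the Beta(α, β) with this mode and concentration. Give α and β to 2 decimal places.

α = 2.14, β = 2.86

For α,β > 1 the Beta mode is (α−1)/(α+β−2). With α+β = 5, the mode is (α−1)/3.
Set (α−1)/3 = 0.38 → α = 1 + 0.38·3 = 2.14.
β = 5 − α = 2.86.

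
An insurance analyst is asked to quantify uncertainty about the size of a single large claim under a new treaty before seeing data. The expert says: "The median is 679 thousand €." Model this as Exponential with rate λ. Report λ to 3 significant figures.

Exponential median = ln 2 / λ, so λ = ln 2 / 679.0 = 0.00102.

λ ≈ 0.00102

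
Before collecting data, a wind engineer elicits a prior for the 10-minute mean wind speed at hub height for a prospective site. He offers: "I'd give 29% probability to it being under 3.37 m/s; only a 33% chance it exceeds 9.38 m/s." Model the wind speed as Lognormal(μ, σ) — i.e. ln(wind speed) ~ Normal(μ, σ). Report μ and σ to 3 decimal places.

If T ~ Lognormal(μ,σ) then ln T ~ Normal(μ,σ), so the p-quantile of ln T is μ + z_p·σ.
ln(3.37) = 1.215 and ln(9.38) = 2.239; z_{0.29} = -0.5534, z_{0.67} = 0.4399.
σ = (2.239 − 1.215)/(0.4399 − (-0.5534)) = 1.031.
μ = 1.215 − (-0.5534)·1.031 = 1.785.

μ ≈ 1.785, σ ≈ 1.031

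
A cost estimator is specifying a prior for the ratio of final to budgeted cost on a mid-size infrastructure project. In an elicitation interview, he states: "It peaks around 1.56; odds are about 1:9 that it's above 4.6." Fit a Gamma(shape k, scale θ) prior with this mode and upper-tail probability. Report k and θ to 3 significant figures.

k ≈ 2.63, θ ≈ 0.958

Gamma(k,θ) with k>1 has mode (k−1)θ, so θ = 1.56/(k−1).
Need P(X < 4.6) = 0.9 with θ tied to k this way. Start at k = 2, θ = 1.56: P(X<4.6) ≈ 0.793.
Too low — raise k to concentrate. Iterating converges to k ≈ 2.63.
Then θ = 1.56/(2.63−1) ≈ 0.958.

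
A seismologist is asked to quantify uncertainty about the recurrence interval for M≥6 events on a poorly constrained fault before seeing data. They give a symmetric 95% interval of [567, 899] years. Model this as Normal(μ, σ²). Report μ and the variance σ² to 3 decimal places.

μ = 733.000, σ² = 7173.317

A symmetric 95% interval runs μ ± z·σ with z = 1.96.
Half-width = 166, so σ = 166/1.96 = 84.6954 and σ² = 7173.317.
μ is the interval midpoint, 733.000.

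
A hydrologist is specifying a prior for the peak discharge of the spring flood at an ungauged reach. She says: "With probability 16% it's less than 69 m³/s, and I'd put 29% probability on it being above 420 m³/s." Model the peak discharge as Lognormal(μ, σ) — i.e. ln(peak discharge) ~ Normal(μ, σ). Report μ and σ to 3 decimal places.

If T ~ Lognormal(μ,σ) then ln T ~ Normal(μ,σ), so the p-quantile of ln T is μ + z_p·σ.
ln(69) = 4.234 and ln(420) = 6.04; z_{0.16} = -0.9945, z_{0.71} = 0.5534.
σ = (6.04 − 4.234)/(0.5534 − (-0.9945)) = 1.167.
μ = 4.234 − (-0.9945)·1.167 = 5.395.

μ ≈ 5.395, σ ≈ 1.167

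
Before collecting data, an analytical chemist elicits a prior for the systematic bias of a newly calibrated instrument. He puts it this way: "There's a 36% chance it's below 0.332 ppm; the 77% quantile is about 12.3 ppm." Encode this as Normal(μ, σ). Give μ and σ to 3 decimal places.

The p-quantile of Normal(μ,σ) is μ + z_p·σ, with z_{0.36} = -0.3585 and z_{0.77} = 0.7388.
Eliminate σ: μ = (z₂·x₁ − z₁·x₂)/(z₂ − z₁) = (0.7388·0.332 − (-0.3585)·12.3)/1.097 = 4.242.
Then σ = (x₂ − x₁)/(z₂ − z₁) = (12.3 − 0.332)/1.097 = 10.907.

μ = 4.242, σ = 10.907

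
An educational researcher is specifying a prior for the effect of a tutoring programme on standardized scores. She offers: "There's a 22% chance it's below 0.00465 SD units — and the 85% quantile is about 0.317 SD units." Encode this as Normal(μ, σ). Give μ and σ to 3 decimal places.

For Normal(μ,σ), the p-quantile is μ + z_p·σ. Here z_{0.22} = -0.7722, z_{0.85} = 1.036.
So 0.00465 = μ − 0.7722σ and 0.317 = μ + 1.036σ.
Subtracting: σ = (0.317 − 0.00465)/(1.036 − (-0.7722)) = 0.173.
Then μ = 0.00465 − (-0.7722)·0.173 = 0.138.

μ = 0.138, σ = 0.173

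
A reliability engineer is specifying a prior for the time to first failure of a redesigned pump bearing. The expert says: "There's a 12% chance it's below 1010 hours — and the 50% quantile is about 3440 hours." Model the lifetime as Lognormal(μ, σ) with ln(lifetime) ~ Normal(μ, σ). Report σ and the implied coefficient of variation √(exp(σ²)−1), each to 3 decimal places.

If T ~ Lognormal(μ,σ) then ln T ~ Normal(μ,σ), so the p-quantile of ln T is μ + z_p·σ.
ln(1010) = 6.918 and ln(3440) = 8.143; z_{0.12} = -1.175, z_{0.5} = 0.
σ = (8.143 − 6.918)/(0 − (-1.175)) = 1.043.
μ = 6.918 − (-1.175)·1.043 = 8.143.
CV = √(exp(σ²)−1) = √(exp(1.0879)−1) = 1.403.

σ ≈ 1.043, CV ≈ 1.403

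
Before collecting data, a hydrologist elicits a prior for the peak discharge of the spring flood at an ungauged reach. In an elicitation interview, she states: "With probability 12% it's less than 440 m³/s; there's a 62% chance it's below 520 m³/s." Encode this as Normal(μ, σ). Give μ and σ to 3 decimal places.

For Normal(μ,σ), the p-quantile is μ + z_p·σ. Here z_{0.12} = -1.175, z_{0.62} = 0.3055.
So 440 = μ − 1.175σ and 520 = μ + 0.3055σ.
Subtracting: σ = (520 − 440)/(0.3055 − (-1.175)) = 54.037.
Then μ = 440 − (-1.175)·54.037 = 503.493.

μ = 503.493, σ = 54.037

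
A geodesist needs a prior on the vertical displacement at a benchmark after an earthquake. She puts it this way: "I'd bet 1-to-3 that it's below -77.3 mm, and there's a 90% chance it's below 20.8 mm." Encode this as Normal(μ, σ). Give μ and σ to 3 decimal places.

The p-quantile of Normal(μ,σ) is μ + z_p·σ, with z_{0.25} = -0.6745 and z_{0.9} = 1.282.
Eliminate σ: μ = (z₂·x₁ − z₁·x₂)/(z₂ − z₁) = (1.282·-77.3 − (-0.6745)·20.8)/1.956 = -43.473.
Then σ = (x₂ − x₁)/(z₂ − z₁) = (20.8 − -77.3)/1.956 = 50.152.

μ = -43.473, σ = 50.152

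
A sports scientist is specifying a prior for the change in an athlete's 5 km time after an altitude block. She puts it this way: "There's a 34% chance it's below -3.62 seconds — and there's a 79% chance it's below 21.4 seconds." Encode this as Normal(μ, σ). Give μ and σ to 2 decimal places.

For Normal(μ,σ), the p-quantile is μ + z_p·σ. Here z_{0.34} = -0.4125, z_{0.79} = 0.8064.
So -3.62 = μ − 0.4125σ and 21.4 = μ + 0.8064σ.
Subtracting: σ = (21.4 − -3.62)/(0.8064 − (-0.4125)) = 20.53.
Then μ = -3.62 − (-0.4125)·20.53 = 4.85.

μ = 4.85, σ = 20.53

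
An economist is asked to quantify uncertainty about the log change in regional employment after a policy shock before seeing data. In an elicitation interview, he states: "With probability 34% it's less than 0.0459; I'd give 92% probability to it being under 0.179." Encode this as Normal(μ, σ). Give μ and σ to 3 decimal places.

The p-quantile of Normal(μ,σ) is μ + z_p·σ, with z_{0.34} = -0.4125 and z_{0.92} = 1.405.
Eliminate σ: μ = (z₂·x₁ − z₁·x₂)/(z₂ − z₁) = (1.405·0.0459 − (-0.4125)·0.179)/1.818 = 0.076.
Then σ = (x₂ − x₁)/(z₂ − z₁) = (0.179 − 0.0459)/1.818 = 0.073.

μ = 0.076, σ = 0.073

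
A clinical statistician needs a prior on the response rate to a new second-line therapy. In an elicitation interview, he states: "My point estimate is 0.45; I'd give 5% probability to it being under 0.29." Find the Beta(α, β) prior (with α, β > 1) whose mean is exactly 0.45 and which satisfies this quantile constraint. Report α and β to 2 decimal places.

With mean 0.45 fixed, write α = 0.45s, β = 0.55s where s = α+β.
Need P(θ < 0.29) = 0.05 under Beta(0.45s, 0.55s). Normal approximation: (q−m)/√(m(1−m)/s) ≈ z_{0.05} = -1.64, so s ≈ 0.45·0.55·(-1.64)²/(0.29−0.45)² = 26.2.
At s = 26.2: P(θ<0.29) ≈ 0.044. Adjusting to match 0.05 gives s ≈ 24.50.
So α = 0.45·24.50 ≈ 11.03, β = 0.55·24.50 ≈ 13.48.

α ≈ 11.03, β ≈ 13.48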